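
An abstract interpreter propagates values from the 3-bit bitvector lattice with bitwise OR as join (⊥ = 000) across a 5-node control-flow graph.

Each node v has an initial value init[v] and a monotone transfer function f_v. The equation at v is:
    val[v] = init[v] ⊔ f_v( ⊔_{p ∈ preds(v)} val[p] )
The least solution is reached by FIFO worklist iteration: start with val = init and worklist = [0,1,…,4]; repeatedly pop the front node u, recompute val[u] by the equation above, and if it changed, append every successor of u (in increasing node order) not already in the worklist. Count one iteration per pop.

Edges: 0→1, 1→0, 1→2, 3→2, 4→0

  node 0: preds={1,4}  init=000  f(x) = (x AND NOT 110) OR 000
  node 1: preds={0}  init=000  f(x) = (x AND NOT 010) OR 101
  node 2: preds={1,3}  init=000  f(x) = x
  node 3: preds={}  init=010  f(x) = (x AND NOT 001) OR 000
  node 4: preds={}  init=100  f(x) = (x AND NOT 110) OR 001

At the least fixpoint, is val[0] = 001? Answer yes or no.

yes

Worklist (7 pops):
  #1 pop 0: in=100 → 000 (no change)
  #2 pop 1: in=000 → 101 (was 000); enqueue [0]
  #3 pop 2: in=111 → 111 (was 000); enqueue []
  #4 pop 3: in=000 → 010 (no change)
  #5 pop 4: in=000 → 101 (was 100); enqueue []
  #6 pop 0: in=101 → 001 (was 000); enqueue [1]
  #7 pop 1: in=001 → 101 (no change)

Fixpoint:
  val[0] = 001
  val[1] = 101
  val[2] = 111
  val[3] = 010
  val[4] = 101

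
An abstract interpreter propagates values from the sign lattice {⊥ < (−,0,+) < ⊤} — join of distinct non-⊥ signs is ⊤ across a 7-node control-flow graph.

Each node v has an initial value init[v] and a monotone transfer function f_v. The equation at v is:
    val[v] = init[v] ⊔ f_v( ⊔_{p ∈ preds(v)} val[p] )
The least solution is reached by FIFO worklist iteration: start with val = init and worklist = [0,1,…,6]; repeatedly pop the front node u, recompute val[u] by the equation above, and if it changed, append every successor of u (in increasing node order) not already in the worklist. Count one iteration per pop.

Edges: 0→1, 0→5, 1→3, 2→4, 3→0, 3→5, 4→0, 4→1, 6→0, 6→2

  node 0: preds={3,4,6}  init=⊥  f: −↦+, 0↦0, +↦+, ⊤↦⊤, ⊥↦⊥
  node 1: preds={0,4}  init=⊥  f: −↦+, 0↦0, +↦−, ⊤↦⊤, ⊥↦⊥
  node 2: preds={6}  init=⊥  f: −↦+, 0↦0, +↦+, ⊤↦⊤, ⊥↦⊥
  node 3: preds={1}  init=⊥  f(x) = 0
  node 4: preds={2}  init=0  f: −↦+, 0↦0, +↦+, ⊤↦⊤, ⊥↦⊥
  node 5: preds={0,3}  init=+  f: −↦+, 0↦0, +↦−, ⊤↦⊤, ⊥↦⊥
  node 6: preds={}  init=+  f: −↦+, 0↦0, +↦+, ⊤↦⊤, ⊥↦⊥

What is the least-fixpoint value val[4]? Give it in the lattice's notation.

⊤

Iteration log — 9 steps:
  step 1. node 0  ⊔preds=⊤  new=⊤  old=⊥  +wl: 
  step 2. node 1  ⊔preds=⊤  new=⊤  old=⊥  +wl: 
  step 3. node 2  ⊔preds=+  new=+  old=⊥  +wl: 
  step 4. node 3  ⊔preds=⊤  new=0  old=⊥  +wl: 0
  step 5. node 4  ⊔preds=+  new=⊤  old=0  +wl: 1
  step 6. node 5  ⊔preds=⊤  new=⊤  old=+  +wl: 
  step 7. node 6  ⊔preds=⊥  new=+  stable
  step 8. node 0  ⊔preds=⊤  new=⊤  stable
  step 9. node 1  ⊔preds=⊤  new=⊤  stable

Least fixpoint reached:
  node 0: ⊤
  node 1: ⊤
  node 2: +
  node 3: 0
  node 4: ⊤
  node 5: ⊤
  node 6: +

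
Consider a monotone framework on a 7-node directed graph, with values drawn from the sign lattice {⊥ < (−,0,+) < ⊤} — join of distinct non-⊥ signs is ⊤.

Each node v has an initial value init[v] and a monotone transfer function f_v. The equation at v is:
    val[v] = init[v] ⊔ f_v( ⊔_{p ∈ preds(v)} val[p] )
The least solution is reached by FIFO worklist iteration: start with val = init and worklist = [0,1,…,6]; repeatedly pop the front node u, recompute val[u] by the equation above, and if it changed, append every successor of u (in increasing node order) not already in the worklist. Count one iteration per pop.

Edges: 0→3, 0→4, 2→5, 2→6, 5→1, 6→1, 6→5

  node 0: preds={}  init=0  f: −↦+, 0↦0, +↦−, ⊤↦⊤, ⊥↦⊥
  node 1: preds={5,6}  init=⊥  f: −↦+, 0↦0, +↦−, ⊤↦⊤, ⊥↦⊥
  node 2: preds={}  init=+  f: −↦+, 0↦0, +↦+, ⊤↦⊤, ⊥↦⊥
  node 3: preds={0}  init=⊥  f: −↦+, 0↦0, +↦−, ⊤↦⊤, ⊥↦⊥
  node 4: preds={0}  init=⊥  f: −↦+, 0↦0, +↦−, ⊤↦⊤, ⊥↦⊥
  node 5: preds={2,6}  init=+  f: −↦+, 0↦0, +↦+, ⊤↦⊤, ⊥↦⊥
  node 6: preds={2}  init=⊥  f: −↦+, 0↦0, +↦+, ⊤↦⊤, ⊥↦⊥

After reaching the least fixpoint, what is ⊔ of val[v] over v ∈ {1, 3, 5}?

⊤

Iteration log — 9 steps:
  step 1. node 0  ⊔preds=⊥  new=0  stable
  step 2. node 1  ⊔preds=+  new=−  old=⊥  +wl: 
  step 3. node 2  ⊔preds=⊥  new=+  stable
  step 4. node 3  ⊔preds=0  new=0  old=⊥  +wl: 
  step 5. node 4  ⊔preds=0  new=0  old=⊥  +wl: 
  step 6. node 5  ⊔preds=+  new=+  stable
  step 7. node 6  ⊔preds=+  new=+  old=⊥  +wl: 1,5
  step 8. node 1  ⊔preds=+  new=−  stable
  step 9. node 5  ⊔preds=+  new=+  stable

Least fixpoint reached:
  node 0: 0
  node 1: −
  node 2: +
  node 3: 0
  node 4: 0
  node 5: +
  node 6: +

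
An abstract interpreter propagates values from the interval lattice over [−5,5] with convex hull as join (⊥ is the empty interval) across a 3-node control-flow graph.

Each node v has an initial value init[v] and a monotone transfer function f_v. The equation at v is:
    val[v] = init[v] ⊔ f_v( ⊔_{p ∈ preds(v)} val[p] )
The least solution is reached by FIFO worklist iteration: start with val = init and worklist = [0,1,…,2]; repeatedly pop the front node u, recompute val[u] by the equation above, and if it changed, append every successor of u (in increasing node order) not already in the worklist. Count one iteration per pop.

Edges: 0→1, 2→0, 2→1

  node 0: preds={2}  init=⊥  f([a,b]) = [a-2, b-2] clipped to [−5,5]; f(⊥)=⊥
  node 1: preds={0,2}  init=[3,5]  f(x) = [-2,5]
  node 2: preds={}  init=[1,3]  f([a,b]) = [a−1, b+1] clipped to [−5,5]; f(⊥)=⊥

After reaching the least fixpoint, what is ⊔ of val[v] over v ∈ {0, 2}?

[-1,3]

Worklist (3 pops):
  #1 pop 0: in=[1,3] → [-1,1] (was ⊥); enqueue []
  #2 pop 1: in=[-1,3] → [-2,5] (was [3,5]); enqueue []
  #3 pop 2: in=⊥ → [1,3] (no change)

Fixpoint:
  val[0] = [-1,1]
  val[1] = [-2,5]
  val[2] = [1,3]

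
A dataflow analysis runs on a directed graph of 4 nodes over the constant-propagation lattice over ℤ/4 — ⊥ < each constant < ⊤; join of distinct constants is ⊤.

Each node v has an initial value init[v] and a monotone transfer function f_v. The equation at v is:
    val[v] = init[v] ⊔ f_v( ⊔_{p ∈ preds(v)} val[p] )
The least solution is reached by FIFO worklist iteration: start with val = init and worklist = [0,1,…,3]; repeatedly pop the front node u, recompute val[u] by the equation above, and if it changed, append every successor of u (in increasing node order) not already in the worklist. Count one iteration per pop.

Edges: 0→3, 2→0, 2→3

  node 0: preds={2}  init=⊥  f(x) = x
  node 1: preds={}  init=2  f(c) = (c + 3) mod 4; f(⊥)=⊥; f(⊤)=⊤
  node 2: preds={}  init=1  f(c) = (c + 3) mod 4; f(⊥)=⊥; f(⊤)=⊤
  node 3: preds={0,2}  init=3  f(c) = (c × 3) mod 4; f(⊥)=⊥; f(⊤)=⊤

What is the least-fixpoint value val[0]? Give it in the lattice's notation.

Trace (4 dequeues):
  [1] u=0 | in 1 | out 1 | prev ⊥ | push {}
  [2] u=1 | in ⊥ | out 2 | ==
  [3] u=2 | in ⊥ | out 1 | ==
  [4] u=3 | in 1 | out 3 | ==

Converged values:
  [0] 1
  [1] 2
  [2] 1
  [3] 3

1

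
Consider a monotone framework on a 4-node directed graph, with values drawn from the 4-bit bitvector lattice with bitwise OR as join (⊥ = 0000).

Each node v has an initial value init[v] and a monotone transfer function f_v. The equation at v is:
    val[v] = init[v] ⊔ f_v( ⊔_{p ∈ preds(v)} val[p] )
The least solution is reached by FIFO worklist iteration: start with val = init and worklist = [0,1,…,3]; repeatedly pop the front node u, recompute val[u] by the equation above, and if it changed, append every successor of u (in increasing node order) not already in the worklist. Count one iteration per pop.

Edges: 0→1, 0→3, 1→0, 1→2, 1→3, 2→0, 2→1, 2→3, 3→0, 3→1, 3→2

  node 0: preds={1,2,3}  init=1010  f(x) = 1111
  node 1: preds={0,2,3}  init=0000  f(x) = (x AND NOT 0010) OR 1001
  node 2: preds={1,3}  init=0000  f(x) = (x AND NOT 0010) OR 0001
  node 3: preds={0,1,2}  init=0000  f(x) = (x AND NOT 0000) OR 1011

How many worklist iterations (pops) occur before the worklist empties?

Trace (7 dequeues):
  [1] u=0 | in 0000 | out 1111 | prev 1010 | push {}
  [2] u=1 | in 1111 | out 1101 | prev 0000 | push {0}
  [3] u=2 | in 1101 | out 1101 | prev 0000 | push {1}
  [4] u=3 | in 1111 | out 1111 | prev 0000 | push {2}
  [5] u=0 | in 1111 | out 1111 | ==
  [6] u=1 | in 1111 | out 1101 | ==
  [7] u=2 | in 1111 | out 1101 | ==

Converged values:
  [0] 1111
  [1] 1101
  [2] 1101
  [3] 1111

7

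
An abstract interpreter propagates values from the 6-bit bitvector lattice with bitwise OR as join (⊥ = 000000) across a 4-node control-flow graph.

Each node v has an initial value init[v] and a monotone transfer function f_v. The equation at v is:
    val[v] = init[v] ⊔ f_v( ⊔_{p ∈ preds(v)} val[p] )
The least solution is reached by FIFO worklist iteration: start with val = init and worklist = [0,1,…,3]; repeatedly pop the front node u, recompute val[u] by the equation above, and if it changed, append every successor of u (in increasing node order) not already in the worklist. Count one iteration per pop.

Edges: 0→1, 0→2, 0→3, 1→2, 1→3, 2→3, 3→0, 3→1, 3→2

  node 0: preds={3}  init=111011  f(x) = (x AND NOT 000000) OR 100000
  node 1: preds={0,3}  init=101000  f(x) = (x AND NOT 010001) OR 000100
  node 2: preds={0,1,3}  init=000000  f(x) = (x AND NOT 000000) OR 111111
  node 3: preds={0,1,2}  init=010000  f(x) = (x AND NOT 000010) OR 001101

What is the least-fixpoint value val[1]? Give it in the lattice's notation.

101110

Trace (8 dequeues):
  [1] u=0 | in 010000 | out 111011 | ==
  [2] u=1 | in 111011 | out 101110 | prev 101000 | push {}
  [3] u=2 | in 111111 | out 111111 | prev 000000 | push {}
  [4] u=3 | in 111111 | out 111101 | prev 010000 | push {0,1,2}
  [5] u=0 | in 111101 | out 111111 | prev 111011 | push {3}
  [6] u=1 | in 111111 | out 101110 | ==
  [7] u=2 | in 111111 | out 111111 | ==
  [8] u=3 | in 111111 | out 111101 | ==

Converged values:
  [0] 111111
  [1] 101110
  [2] 111111
  [3] 111101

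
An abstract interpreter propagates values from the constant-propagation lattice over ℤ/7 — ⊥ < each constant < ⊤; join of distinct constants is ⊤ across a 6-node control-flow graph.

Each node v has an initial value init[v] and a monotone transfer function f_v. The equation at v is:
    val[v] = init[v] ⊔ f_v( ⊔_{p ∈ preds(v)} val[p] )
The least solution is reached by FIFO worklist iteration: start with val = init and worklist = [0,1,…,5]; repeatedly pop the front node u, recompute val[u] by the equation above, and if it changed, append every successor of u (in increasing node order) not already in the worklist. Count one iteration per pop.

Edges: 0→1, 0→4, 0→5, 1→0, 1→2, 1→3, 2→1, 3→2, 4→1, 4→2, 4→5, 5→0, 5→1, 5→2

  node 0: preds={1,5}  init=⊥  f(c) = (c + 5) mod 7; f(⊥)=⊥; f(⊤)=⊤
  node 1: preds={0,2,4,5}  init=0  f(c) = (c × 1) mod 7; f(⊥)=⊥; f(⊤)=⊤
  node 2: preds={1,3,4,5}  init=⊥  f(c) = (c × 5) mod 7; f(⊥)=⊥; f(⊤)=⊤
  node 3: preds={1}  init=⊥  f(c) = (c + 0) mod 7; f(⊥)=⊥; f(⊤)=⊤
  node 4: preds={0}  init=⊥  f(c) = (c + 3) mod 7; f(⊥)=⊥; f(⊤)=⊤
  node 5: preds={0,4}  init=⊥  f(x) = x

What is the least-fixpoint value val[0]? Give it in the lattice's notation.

⊤

Trace (13 dequeues):
  [1] u=0 | in 0 | out 5 | prev ⊥ | push {}
  [2] u=1 | in 5 | out ⊤ | prev 0 | push {0}
  [3] u=2 | in ⊤ | out ⊤ | prev ⊥ | push {1}
  [4] u=3 | in ⊤ | out ⊤ | prev ⊥ | push {2}
  [5] u=4 | in 5 | out 1 | prev ⊥ | push {}
  [6] u=5 | in ⊤ | out ⊤ | prev ⊥ | push {}
  [7] u=0 | in ⊤ | out ⊤ | prev 5 | push {4,5}
  [8] u=1 | in ⊤ | out ⊤ | ==
  [9] u=2 | in ⊤ | out ⊤ | ==
  [10] u=4 | in ⊤ | out ⊤ | prev 1 | push {1,2}
  [11] u=5 | in ⊤ | out ⊤ | ==
  [12] u=1 | in ⊤ | out ⊤ | ==
  [13] u=2 | in ⊤ | out ⊤ | ==

Converged values:
  [0] ⊤
  [1] ⊤
  [2] ⊤
  [3] ⊤
  [4] ⊤
  [5] ⊤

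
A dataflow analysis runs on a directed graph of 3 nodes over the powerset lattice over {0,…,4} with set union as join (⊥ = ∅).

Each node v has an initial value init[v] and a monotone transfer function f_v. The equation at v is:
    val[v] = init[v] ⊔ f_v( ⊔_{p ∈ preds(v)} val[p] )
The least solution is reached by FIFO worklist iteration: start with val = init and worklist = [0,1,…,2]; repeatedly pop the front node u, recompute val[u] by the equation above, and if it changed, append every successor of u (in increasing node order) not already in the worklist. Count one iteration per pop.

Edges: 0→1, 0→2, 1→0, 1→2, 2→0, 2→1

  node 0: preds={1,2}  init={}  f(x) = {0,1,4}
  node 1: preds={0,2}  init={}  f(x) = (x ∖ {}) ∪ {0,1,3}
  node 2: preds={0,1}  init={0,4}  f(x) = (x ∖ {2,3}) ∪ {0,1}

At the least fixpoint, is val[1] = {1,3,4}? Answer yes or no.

Iteration log — 5 steps:
  step 1. node 0  ⊔preds={0,4}  new={0,1,4}  old={}  +wl: 
  step 2. node 1  ⊔preds={0,1,4}  new={0,1,3,4}  old={}  +wl: 0
  step 3. node 2  ⊔preds={0,1,3,4}  new={0,1,4}  old={0,4}  +wl: 1
  step 4. node 0  ⊔preds={0,1,3,4}  new={0,1,4}  stable
  step 5. node 1  ⊔preds={0,1,4}  new={0,1,3,4}  stable

Least fixpoint reached:
  node 0: {0,1,4}
  node 1: {0,1,3,4}
  node 2: {0,1,4}

no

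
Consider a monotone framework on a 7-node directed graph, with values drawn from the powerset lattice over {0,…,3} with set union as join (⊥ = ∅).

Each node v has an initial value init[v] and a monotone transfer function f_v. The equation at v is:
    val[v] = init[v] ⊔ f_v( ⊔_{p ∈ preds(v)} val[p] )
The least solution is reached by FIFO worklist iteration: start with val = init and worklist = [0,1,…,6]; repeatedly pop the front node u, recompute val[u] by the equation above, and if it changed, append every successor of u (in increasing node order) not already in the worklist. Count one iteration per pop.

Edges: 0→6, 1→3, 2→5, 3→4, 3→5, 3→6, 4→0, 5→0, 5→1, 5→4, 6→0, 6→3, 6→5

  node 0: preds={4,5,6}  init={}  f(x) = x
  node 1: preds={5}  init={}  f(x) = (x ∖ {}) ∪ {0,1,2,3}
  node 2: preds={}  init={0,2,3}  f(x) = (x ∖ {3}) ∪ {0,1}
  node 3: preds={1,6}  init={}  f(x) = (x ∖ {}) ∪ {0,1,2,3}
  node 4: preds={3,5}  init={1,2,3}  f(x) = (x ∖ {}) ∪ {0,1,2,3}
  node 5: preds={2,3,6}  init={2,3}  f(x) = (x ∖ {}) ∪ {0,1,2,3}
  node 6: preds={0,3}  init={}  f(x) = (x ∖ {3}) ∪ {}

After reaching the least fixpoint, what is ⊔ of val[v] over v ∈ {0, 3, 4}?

{0,1,2,3}

Iteration log — 13 steps:
  step 1. node 0  ⊔preds={1,2,3}  new={1,2,3}  old={}  +wl: 
  step 2. node 1  ⊔preds={2,3}  new={0,1,2,3}  old={}  +wl: 
  step 3. node 2  ⊔preds={}  new={0,1,2,3}  old={0,2,3}  +wl: 
  step 4. node 3  ⊔preds={0,1,2,3}  new={0,1,2,3}  old={}  +wl: 
  step 5. node 4  ⊔preds={0,1,2,3}  new={0,1,2,3}  old={1,2,3}  +wl: 0
  step 6. node 5  ⊔preds={0,1,2,3}  new={0,1,2,3}  old={2,3}  +wl: 1,4
  step 7. node 6  ⊔preds={0,1,2,3}  new={0,1,2}  old={}  +wl: 3,5
  step 8. node 0  ⊔preds={0,1,2,3}  new={0,1,2,3}  old={1,2,3}  +wl: 6
  step 9. node 1  ⊔preds={0,1,2,3}  new={0,1,2,3}  stable
  step 10. node 4  ⊔preds={0,1,2,3}  new={0,1,2,3}  stable
  step 11. node 3  ⊔preds={0,1,2,3}  new={0,1,2,3}  stable
  step 12. node 5  ⊔preds={0,1,2,3}  new={0,1,2,3}  stable
  step 13. node 6  ⊔preds={0,1,2,3}  new={0,1,2}  stable

Least fixpoint reached:
  node 0: {0,1,2,3}
  node 1: {0,1,2,3}
  node 2: {0,1,2,3}
  node 3: {0,1,2,3}
  node 4: {0,1,2,3}
  node 5: {0,1,2,3}
  node 6: {0,1,2}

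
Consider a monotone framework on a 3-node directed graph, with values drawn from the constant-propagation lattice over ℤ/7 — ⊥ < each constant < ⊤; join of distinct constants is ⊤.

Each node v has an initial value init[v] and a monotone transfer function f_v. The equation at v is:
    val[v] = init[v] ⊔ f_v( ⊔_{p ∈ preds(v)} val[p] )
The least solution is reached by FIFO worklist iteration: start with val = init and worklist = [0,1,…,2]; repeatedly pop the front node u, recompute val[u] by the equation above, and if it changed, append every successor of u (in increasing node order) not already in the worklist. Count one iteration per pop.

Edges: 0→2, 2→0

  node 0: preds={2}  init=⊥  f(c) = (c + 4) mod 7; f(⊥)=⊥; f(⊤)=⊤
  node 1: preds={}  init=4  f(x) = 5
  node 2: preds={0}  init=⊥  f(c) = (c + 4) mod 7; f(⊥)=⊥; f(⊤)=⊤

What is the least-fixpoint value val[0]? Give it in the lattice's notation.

⊥

Trace (3 dequeues):
  [1] u=0 | in ⊥ | out ⊥ | ==
  [2] u=1 | in ⊥ | out ⊤ | prev 4 | push {}
  [3] u=2 | in ⊥ | out ⊥ | ==

Converged values:
  [0] ⊥
  [1] ⊤
  [2] ⊥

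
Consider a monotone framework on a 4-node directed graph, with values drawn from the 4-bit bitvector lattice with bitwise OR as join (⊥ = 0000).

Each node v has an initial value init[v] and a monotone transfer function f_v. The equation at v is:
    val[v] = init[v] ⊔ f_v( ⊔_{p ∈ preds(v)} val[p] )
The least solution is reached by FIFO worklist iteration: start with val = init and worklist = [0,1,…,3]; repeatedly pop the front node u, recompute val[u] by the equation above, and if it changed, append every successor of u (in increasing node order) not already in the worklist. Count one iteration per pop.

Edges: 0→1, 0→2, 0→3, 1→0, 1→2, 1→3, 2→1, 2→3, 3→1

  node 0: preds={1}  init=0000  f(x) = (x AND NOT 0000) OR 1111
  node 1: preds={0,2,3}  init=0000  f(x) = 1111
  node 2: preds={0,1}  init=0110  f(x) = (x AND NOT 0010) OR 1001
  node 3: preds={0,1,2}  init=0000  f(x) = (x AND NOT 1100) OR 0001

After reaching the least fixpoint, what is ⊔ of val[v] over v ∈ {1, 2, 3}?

1111

Trace (6 dequeues):
  [1] u=0 | in 0000 | out 1111 | prev 0000 | push {}
  [2] u=1 | in 1111 | out 1111 | prev 0000 | push {0}
  [3] u=2 | in 1111 | out 1111 | prev 0110 | push {1}
  [4] u=3 | in 1111 | out 0011 | prev 0000 | push {}
  [5] u=0 | in 1111 | out 1111 | ==
  [6] u=1 | in 1111 | out 1111 | ==

Converged values:
  [0] 1111
  [1] 1111
  [2] 1111
  [3] 0011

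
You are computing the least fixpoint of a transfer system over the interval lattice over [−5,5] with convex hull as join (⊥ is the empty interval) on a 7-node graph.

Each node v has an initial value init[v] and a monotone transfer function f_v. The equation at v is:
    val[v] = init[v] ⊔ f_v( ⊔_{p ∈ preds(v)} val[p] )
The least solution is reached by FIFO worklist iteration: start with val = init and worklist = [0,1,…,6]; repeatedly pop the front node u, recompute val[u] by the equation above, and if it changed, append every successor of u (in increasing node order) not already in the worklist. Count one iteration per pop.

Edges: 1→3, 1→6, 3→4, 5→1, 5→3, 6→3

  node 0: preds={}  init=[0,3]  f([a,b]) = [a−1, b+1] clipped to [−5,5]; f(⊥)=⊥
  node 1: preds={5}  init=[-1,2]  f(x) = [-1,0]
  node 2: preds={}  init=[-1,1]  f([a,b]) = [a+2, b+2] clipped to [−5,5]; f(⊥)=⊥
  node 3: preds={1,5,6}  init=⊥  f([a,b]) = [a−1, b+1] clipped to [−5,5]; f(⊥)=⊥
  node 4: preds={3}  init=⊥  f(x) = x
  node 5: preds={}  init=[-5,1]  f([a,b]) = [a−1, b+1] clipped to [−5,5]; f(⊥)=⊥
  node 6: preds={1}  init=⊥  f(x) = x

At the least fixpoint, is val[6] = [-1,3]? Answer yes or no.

no

Trace (8 dequeues):
  [1] u=0 | in ⊥ | out [0,3] | ==
  [2] u=1 | in [-5,1] | out [-1,2] | ==
  [3] u=2 | in ⊥ | out [-1,1] | ==
  [4] u=3 | in [-5,2] | out [-5,3] | prev ⊥ | push {}
  [5] u=4 | in [-5,3] | out [-5,3] | prev ⊥ | push {}
  [6] u=5 | in ⊥ | out [-5,1] | ==
  [7] u=6 | in [-1,2] | out [-1,2] | prev ⊥ | push {3}
  [8] u=3 | in [-5,2] | out [-5,3] | ==

Converged values:
  [0] [0,3]
  [1] [-1,2]
  [2] [-1,1]
  [3] [-5,3]
  [4] [-5,3]
  [5] [-5,1]
  [6] [-1,2]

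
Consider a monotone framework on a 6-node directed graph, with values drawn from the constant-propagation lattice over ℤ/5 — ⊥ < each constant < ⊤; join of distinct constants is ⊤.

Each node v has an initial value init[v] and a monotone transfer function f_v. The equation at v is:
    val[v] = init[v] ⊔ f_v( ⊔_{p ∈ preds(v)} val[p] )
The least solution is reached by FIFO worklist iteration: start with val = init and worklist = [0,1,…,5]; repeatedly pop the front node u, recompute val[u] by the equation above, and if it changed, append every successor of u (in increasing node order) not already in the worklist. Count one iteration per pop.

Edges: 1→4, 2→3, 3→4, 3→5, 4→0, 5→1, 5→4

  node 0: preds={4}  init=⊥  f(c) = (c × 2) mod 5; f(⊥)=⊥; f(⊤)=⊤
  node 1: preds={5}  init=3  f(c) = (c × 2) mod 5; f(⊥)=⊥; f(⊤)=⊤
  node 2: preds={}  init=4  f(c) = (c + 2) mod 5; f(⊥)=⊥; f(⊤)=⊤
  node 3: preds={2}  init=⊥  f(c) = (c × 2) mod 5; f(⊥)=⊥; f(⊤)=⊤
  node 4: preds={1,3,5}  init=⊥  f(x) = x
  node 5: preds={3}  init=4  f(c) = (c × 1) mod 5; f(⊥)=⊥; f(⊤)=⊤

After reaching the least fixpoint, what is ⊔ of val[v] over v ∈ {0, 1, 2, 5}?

Iteration log — 9 steps:
  step 1. node 0  ⊔preds=⊥  new=⊥  stable
  step 2. node 1  ⊔preds=4  new=3  stable
  step 3. node 2  ⊔preds=⊥  new=4  stable
  step 4. node 3  ⊔preds=4  new=3  old=⊥  +wl: 
  step 5. node 4  ⊔preds=⊤  new=⊤  old=⊥  +wl: 0
  step 6. node 5  ⊔preds=3  new=⊤  old=4  +wl: 1,4
  step 7. node 0  ⊔preds=⊤  new=⊤  old=⊥  +wl: 
  step 8. node 1  ⊔preds=⊤  new=⊤  old=3  +wl: 
  step 9. node 4  ⊔preds=⊤  new=⊤  stable

Least fixpoint reached:
  node 0: ⊤
  node 1: ⊤
  node 2: 4
  node 3: 3
  node 4: ⊤
  node 5: ⊤

⊤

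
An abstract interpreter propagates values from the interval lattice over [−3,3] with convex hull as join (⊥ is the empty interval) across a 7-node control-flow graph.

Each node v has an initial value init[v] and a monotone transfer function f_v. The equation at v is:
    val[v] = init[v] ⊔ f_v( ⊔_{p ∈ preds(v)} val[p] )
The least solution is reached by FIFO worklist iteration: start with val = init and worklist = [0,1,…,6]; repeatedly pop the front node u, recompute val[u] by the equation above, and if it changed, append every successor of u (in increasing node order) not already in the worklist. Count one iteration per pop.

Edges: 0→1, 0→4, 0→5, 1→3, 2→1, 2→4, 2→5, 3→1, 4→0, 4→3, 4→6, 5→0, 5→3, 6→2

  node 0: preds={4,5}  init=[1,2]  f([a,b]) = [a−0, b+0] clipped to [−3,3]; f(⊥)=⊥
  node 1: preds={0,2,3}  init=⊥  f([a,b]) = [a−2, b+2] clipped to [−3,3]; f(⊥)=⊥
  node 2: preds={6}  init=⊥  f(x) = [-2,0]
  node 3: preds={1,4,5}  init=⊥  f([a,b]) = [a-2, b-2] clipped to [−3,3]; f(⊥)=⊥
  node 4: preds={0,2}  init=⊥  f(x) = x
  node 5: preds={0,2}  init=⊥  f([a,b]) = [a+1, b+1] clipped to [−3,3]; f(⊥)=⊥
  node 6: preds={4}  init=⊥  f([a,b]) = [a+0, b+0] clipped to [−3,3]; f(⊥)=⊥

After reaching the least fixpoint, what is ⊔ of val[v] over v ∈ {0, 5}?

Trace (18 dequeues):
  [1] u=0 | in ⊥ | out [1,2] | ==
  [2] u=1 | in [1,2] | out [-1,3] | prev ⊥ | push {}
  [3] u=2 | in ⊥ | out [-2,0] | prev ⊥ | push {1}
  [4] u=3 | in [-1,3] | out [-3,1] | prev ⊥ | push {}
  [5] u=4 | in [-2,2] | out [-2,2] | prev ⊥ | push {0,3}
  [6] u=5 | in [-2,2] | out [-1,3] | prev ⊥ | push {}
  [7] u=6 | in [-2,2] | out [-2,2] | prev ⊥ | push {2}
  [8] u=1 | in [-3,2] | out [-3,3] | prev [-1,3] | push {}
  [9] u=0 | in [-2,3] | out [-2,3] | prev [1,2] | push {1,4,5}
  [10] u=3 | in [-3,3] | out [-3,1] | ==
  [11] u=2 | in [-2,2] | out [-2,0] | ==
  [12] u=1 | in [-3,3] | out [-3,3] | ==
  [13] u=4 | in [-2,3] | out [-2,3] | prev [-2,2] | push {0,3,6}
  [14] u=5 | in [-2,3] | out [-1,3] | ==
  [15] u=0 | in [-2,3] | out [-2,3] | ==
  [16] u=3 | in [-3,3] | out [-3,1] | ==
  [17] u=6 | in [-2,3] | out [-2,3] | prev [-2,2] | push {2}
  [18] u=2 | in [-2,3] | out [-2,0] | ==

Converged values:
  [0] [-2,3]
  [1] [-3,3]
  [2] [-2,0]
  [3] [-3,1]
  [4] [-2,3]
  [5] [-1,3]
  [6] [-2,3]

[-2,3]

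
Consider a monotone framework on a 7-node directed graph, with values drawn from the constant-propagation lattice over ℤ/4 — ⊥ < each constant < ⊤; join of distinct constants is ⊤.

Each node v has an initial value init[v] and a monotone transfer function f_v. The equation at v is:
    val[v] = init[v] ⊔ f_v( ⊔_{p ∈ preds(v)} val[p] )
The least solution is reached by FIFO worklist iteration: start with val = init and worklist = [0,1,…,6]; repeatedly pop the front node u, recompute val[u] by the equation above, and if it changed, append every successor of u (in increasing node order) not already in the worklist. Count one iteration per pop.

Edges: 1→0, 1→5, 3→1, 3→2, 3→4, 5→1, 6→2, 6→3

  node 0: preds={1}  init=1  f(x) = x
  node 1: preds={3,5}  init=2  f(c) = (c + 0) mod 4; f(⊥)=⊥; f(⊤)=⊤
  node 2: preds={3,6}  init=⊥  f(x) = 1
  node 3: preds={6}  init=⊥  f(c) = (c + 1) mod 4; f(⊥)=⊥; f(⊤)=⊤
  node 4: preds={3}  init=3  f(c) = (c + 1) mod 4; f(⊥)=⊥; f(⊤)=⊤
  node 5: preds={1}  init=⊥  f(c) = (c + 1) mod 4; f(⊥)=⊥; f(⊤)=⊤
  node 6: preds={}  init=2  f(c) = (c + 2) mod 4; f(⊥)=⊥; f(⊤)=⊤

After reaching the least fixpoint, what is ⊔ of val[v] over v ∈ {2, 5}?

Worklist (12 pops):
  #1 pop 0: in=2 → ⊤ (was 1); enqueue []
  #2 pop 1: in=⊥ → 2 (no change)
  #3 pop 2: in=2 → 1 (was ⊥); enqueue []
  #4 pop 3: in=2 → 3 (was ⊥); enqueue [1,2]
  #5 pop 4: in=3 → ⊤ (was 3); enqueue []
  #6 pop 5: in=2 → 3 (was ⊥); enqueue []
  #7 pop 6: in=⊥ → 2 (no change)
  #8 pop 1: in=3 → ⊤ (was 2); enqueue [0,5]
  #9 pop 2: in=⊤ → 1 (no change)
  #10 pop 0: in=⊤ → ⊤ (no change)
  #11 pop 5: in=⊤ → ⊤ (was 3); enqueue [1]
  #12 pop 1: in=⊤ → ⊤ (no change)

Fixpoint:
  val[0] = ⊤
  val[1] = ⊤
  val[2] = 1
  val[3] = 3
  val[4] = ⊤
  val[5] = ⊤
  val[6] = 2

⊤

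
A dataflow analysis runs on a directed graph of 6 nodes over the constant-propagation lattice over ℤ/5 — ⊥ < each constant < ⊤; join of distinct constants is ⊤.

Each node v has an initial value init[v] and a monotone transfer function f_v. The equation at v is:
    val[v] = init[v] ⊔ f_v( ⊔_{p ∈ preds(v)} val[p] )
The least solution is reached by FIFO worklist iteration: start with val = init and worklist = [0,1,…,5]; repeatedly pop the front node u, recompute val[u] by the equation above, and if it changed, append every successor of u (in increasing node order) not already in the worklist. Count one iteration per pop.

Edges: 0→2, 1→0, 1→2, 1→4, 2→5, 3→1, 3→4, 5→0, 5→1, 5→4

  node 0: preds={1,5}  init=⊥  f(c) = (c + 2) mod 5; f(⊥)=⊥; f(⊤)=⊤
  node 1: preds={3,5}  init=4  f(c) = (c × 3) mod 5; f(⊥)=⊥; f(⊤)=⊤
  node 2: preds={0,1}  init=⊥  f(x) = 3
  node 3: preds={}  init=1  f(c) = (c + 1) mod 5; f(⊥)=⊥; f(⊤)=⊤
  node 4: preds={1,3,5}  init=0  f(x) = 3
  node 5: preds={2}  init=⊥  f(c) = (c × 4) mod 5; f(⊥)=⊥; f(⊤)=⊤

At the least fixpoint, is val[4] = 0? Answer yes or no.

Trace (10 dequeues):
  [1] u=0 | in 4 | out 1 | prev ⊥ | push {}
  [2] u=1 | in 1 | out ⊤ | prev 4 | push {0}
  [3] u=2 | in ⊤ | out 3 | prev ⊥ | push {}
  [4] u=3 | in ⊥ | out 1 | ==
  [5] u=4 | in ⊤ | out ⊤ | prev 0 | push {}
  [6] u=5 | in 3 | out 2 | prev ⊥ | push {1,4}
  [7] u=0 | in ⊤ | out ⊤ | prev 1 | push {2}
  [8] u=1 | in ⊤ | out ⊤ | ==
  [9] u=4 | in ⊤ | out ⊤ | ==
  [10] u=2 | in ⊤ | out 3 | ==

Converged values:
  [0] ⊤
  [1] ⊤
  [2] 3
  [3] 1
  [4] ⊤
  [5] 2

no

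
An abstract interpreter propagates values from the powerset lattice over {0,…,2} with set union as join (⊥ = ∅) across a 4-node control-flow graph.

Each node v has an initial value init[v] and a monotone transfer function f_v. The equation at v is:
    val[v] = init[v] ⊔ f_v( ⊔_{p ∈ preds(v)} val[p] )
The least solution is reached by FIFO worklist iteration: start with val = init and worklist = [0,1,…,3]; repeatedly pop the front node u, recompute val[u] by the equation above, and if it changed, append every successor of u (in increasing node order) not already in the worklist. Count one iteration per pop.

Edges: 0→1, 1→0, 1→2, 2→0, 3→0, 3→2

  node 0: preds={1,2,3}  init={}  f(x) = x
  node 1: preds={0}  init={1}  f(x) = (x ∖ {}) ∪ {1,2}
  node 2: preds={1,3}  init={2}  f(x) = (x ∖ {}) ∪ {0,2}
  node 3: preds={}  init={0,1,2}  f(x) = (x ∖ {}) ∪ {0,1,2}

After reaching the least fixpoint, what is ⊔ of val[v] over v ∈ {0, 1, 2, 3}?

Worklist (5 pops):
  #1 pop 0: in={0,1,2} → {0,1,2} (was {}); enqueue []
  #2 pop 1: in={0,1,2} → {0,1,2} (was {1}); enqueue [0]
  #3 pop 2: in={0,1,2} → {0,1,2} (was {2}); enqueue []
  #4 pop 3: in={} → {0,1,2} (no change)
  #5 pop 0: in={0,1,2} → {0,1,2} (no change)

Fixpoint:
  val[0] = {0,1,2}
  val[1] = {0,1,2}
  val[2] = {0,1,2}
  val[3] = {0,1,2}

{0,1,2}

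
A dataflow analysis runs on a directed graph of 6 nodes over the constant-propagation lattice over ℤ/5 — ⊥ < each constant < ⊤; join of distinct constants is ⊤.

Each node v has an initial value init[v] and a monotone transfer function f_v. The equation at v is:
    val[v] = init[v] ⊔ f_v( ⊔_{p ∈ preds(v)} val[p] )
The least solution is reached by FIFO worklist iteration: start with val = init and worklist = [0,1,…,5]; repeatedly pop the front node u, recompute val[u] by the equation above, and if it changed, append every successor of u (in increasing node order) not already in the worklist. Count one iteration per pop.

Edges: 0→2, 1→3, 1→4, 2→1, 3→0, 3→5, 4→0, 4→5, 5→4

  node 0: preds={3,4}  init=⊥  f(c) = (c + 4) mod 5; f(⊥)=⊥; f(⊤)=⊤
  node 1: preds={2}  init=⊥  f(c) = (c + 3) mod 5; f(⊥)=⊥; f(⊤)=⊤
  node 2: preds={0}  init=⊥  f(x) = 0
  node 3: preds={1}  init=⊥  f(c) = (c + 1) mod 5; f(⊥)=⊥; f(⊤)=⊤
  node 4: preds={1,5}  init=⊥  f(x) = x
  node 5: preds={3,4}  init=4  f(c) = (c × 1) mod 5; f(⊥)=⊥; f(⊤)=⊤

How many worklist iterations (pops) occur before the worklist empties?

Trace (15 dequeues):
  [1] u=0 | in ⊥ | out ⊥ | ==
  [2] u=1 | in ⊥ | out ⊥ | ==
  [3] u=2 | in ⊥ | out 0 | prev ⊥ | push {1}
  [4] u=3 | in ⊥ | out ⊥ | ==
  [5] u=4 | in 4 | out 4 | prev ⊥ | push {0}
  [6] u=5 | in 4 | out 4 | ==
  [7] u=1 | in 0 | out 3 | prev ⊥ | push {3,4}
  [8] u=0 | in 4 | out 3 | prev ⊥ | push {2}
  [9] u=3 | in 3 | out 4 | prev ⊥ | push {0,5}
  [10] u=4 | in ⊤ | out ⊤ | prev 4 | push {}
  [11] u=2 | in 3 | out 0 | ==
  [12] u=0 | in ⊤ | out ⊤ | prev 3 | push {2}
  [13] u=5 | in ⊤ | out ⊤ | prev 4 | push {4}
  [14] u=2 | in ⊤ | out 0 | ==
  [15] u=4 | in ⊤ | out ⊤ | ==

Converged values:
  [0] ⊤
  [1] 3
  [2] 0
  [3] 4
  [4] ⊤
  [5] ⊤

15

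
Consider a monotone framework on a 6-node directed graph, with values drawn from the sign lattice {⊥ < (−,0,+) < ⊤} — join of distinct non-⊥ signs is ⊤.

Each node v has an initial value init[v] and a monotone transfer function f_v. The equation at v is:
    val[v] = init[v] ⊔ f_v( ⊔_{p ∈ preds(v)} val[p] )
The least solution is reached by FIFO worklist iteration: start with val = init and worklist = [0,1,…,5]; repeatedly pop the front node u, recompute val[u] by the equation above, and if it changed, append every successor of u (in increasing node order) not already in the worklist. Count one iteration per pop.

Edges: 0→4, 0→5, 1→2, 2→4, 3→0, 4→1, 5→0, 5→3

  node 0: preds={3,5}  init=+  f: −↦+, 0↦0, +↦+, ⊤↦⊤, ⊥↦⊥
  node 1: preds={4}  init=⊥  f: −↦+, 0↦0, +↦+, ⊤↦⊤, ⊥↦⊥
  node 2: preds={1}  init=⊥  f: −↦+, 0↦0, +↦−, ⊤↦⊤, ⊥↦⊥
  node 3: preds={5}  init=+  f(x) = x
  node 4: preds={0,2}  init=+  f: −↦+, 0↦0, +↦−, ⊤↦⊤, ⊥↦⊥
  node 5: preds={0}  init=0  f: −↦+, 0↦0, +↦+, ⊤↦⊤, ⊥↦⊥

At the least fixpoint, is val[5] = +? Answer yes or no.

no

Worklist (11 pops):
  #1 pop 0: in=⊤ → ⊤ (was +); enqueue []
  #2 pop 1: in=+ → + (was ⊥); enqueue []
  #3 pop 2: in=+ → − (was ⊥); enqueue []
  #4 pop 3: in=0 → ⊤ (was +); enqueue [0]
  #5 pop 4: in=⊤ → ⊤ (was +); enqueue [1]
  #6 pop 5: in=⊤ → ⊤ (was 0); enqueue [3]
  #7 pop 0: in=⊤ → ⊤ (no change)
  #8 pop 1: in=⊤ → ⊤ (was +); enqueue [2]
  #9 pop 3: in=⊤ → ⊤ (no change)
  #10 pop 2: in=⊤ → ⊤ (was −); enqueue [4]
  #11 pop 4: in=⊤ → ⊤ (no change)

Fixpoint:
  val[0] = ⊤
  val[1] = ⊤
  val[2] = ⊤
  val[3] = ⊤
  val[4] = ⊤
  val[5] = ⊤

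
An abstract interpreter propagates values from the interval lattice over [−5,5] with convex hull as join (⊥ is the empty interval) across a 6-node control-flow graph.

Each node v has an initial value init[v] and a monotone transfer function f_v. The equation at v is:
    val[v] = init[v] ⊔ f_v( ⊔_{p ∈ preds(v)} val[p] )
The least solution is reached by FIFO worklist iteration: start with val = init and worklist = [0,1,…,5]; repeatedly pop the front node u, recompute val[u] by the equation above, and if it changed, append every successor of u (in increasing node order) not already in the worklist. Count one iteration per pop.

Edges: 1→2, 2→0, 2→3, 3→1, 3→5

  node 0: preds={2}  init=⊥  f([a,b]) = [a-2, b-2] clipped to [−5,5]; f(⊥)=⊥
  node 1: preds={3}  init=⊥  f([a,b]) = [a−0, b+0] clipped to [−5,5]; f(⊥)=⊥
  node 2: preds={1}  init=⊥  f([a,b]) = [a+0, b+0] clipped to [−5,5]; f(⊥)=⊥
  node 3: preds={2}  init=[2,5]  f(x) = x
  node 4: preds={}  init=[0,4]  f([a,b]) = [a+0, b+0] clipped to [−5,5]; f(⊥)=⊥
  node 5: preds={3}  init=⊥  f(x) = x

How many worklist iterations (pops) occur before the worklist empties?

Iteration log — 7 steps:
  step 1. node 0  ⊔preds=⊥  new=⊥  stable
  step 2. node 1  ⊔preds=[2,5]  new=[2,5]  old=⊥  +wl: 
  step 3. node 2  ⊔preds=[2,5]  new=[2,5]  old=⊥  +wl: 0
  step 4. node 3  ⊔preds=[2,5]  new=[2,5]  stable
  step 5. node 4  ⊔preds=⊥  new=[0,4]  stable
  step 6. node 5  ⊔preds=[2,5]  new=[2,5]  old=⊥  +wl: 
  step 7. node 0  ⊔preds=[2,5]  new=[0,3]  old=⊥  +wl: 

Least fixpoint reached:
  node 0: [0,3]
  node 1: [2,5]
  node 2: [2,5]
  node 3: [2,5]
  node 4: [0,4]
  node 5: [2,5]

7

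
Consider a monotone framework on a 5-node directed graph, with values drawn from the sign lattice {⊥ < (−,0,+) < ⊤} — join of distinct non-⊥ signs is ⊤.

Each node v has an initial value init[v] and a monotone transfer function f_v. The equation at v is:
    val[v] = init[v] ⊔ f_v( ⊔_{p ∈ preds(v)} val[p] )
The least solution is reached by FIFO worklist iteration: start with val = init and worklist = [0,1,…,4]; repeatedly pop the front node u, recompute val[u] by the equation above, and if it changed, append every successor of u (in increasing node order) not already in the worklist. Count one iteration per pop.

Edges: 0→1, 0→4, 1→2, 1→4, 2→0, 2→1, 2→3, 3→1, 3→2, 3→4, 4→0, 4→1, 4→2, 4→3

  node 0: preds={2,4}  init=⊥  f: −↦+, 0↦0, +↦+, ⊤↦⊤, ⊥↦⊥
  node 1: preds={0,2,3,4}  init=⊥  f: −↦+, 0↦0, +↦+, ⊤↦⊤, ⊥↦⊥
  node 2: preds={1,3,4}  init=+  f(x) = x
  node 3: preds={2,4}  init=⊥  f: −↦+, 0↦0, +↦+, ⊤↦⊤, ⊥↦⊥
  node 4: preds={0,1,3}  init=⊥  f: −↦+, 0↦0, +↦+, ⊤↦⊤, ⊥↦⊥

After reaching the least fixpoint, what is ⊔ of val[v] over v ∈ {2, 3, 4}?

Trace (9 dequeues):
  [1] u=0 | in + | out + | prev ⊥ | push {}
  [2] u=1 | in + | out + | prev ⊥ | push {}
  [3] u=2 | in + | out + | ==
  [4] u=3 | in + | out + | prev ⊥ | push {1,2}
  [5] u=4 | in + | out + | prev ⊥ | push {0,3}
  [6] u=1 | in + | out + | ==
  [7] u=2 | in + | out + | ==
  [8] u=0 | in + | out + | ==
  [9] u=3 | in + | out + | ==

Converged values:
  [0] +
  [1] +
  [2] +
  [3] +
  [4] +

+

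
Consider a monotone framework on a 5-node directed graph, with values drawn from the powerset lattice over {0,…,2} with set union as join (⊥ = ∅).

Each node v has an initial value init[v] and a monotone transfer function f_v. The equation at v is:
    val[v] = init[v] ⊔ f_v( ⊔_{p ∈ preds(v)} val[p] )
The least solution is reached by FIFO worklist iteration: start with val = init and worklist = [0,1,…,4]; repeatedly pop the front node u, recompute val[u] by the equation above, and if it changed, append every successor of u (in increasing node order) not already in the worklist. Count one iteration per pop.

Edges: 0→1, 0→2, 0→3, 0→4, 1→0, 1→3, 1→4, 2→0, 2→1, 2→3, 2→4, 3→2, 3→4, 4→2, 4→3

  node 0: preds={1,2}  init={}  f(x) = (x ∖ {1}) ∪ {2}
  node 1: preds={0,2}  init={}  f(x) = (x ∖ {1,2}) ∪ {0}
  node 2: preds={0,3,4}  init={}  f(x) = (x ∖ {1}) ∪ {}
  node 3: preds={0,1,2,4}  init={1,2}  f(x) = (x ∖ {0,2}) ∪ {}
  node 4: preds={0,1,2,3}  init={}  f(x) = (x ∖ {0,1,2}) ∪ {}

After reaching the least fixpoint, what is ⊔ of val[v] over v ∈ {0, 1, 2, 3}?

Iteration log — 12 steps:
  step 1. node 0  ⊔preds={}  new={2}  old={}  +wl: 
  step 2. node 1  ⊔preds={2}  new={0}  old={}  +wl: 0
  step 3. node 2  ⊔preds={1,2}  new={2}  old={}  +wl: 1
  step 4. node 3  ⊔preds={0,2}  new={1,2}  stable
  step 5. node 4  ⊔preds={0,1,2}  new={}  stable
  step 6. node 0  ⊔preds={0,2}  new={0,2}  old={2}  +wl: 2,3,4
  step 7. node 1  ⊔preds={0,2}  new={0}  stable
  step 8. node 2  ⊔preds={0,1,2}  new={0,2}  old={2}  +wl: 0,1
  step 9. node 3  ⊔preds={0,2}  new={1,2}  stable
  step 10. node 4  ⊔preds={0,1,2}  new={}  stable
  step 11. node 0  ⊔preds={0,2}  new={0,2}  stable
  step 12. node 1  ⊔preds={0,2}  new={0}  stable

Least fixpoint reached:
  node 0: {0,2}
  node 1: {0}
  node 2: {0,2}
  node 3: {1,2}
  node 4: {}

{0,1,2}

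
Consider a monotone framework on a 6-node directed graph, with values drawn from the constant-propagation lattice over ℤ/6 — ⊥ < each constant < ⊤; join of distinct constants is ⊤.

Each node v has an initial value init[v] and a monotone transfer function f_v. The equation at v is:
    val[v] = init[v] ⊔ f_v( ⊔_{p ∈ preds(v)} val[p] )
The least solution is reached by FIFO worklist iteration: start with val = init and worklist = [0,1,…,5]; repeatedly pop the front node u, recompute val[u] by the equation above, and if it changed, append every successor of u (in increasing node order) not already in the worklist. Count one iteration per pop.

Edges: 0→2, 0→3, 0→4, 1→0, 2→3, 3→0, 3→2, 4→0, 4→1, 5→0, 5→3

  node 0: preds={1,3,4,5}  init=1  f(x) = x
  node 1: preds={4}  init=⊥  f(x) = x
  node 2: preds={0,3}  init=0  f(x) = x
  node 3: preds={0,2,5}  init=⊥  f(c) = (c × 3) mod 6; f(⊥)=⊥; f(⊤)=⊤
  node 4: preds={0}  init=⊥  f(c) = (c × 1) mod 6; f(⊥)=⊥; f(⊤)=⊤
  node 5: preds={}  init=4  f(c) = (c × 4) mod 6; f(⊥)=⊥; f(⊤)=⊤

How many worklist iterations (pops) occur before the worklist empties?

10

Iteration log — 10 steps:
  step 1. node 0  ⊔preds=4  new=⊤  old=1  +wl: 
  step 2. node 1  ⊔preds=⊥  new=⊥  stable
  step 3. node 2  ⊔preds=⊤  new=⊤  old=0  +wl: 
  step 4. node 3  ⊔preds=⊤  new=⊤  old=⊥  +wl: 0,2
  step 5. node 4  ⊔preds=⊤  new=⊤  old=⊥  +wl: 1
  step 6. node 5  ⊔preds=⊥  new=4  stable
  step 7. node 0  ⊔preds=⊤  new=⊤  stable
  step 8. node 2  ⊔preds=⊤  new=⊤  stable
  step 9. node 1  ⊔preds=⊤  new=⊤  old=⊥  +wl: 0
  step 10. node 0  ⊔preds=⊤  new=⊤  stable

Least fixpoint reached:
  node 0: ⊤
  node 1: ⊤
  node 2: ⊤
  node 3: ⊤
  node 4: ⊤
  node 5: 4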